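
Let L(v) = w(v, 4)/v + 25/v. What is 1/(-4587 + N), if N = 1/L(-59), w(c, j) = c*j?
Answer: -211/967798 ≈ -0.00021802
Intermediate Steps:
L(v) = 4 + 25/v (L(v) = (v*4)/v + 25/v = (4*v)/v + 25/v = 4 + 25/v)
N = 59/211 (N = 1/(4 + 25/(-59)) = 1/(4 + 25*(-1/59)) = 1/(4 - 25/59) = 1/(211/59) = 59/211 ≈ 0.27962)
1/(-4587 + N) = 1/(-4587 + 59/211) = 1/(-967798/211) = -211/967798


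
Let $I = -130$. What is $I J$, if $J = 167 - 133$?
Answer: $-4420$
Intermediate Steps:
$J = 34$
$I J = \left(-130\right) 34 = -4420$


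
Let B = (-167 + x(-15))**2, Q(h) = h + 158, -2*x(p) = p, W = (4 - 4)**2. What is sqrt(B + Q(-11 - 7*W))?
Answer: sqrt(102349)/2 ≈ 159.96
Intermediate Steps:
W = 0 (W = 0**2 = 0)
x(p) = -p/2
Q(h) = 158 + h
B = 101761/4 (B = (-167 - 1/2*(-15))**2 = (-167 + 15/2)**2 = (-319/2)**2 = 101761/4 ≈ 25440.)
sqrt(B + Q(-11 - 7*W)) = sqrt(101761/4 + (158 + (-11 - 7*0))) = sqrt(101761/4 + (158 + (-11 + 0))) = sqrt(101761/4 + (158 - 11)) = sqrt(101761/4 + 147) = sqrt(102349/4) = sqrt(102349)/2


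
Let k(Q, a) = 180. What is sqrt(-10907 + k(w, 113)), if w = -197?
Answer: I*sqrt(10727) ≈ 103.57*I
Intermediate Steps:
sqrt(-10907 + k(w, 113)) = sqrt(-10907 + 180) = sqrt(-10727) = I*sqrt(10727)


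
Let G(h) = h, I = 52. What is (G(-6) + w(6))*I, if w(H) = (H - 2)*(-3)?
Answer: -936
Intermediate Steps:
w(H) = 6 - 3*H (w(H) = (-2 + H)*(-3) = 6 - 3*H)
(G(-6) + w(6))*I = (-6 + (6 - 3*6))*52 = (-6 + (6 - 18))*52 = (-6 - 12)*52 = -18*52 = -936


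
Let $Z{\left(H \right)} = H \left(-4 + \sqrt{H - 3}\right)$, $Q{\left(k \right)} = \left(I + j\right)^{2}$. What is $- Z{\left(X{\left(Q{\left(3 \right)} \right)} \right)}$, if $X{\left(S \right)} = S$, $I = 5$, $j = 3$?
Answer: $256 - 64 \sqrt{61} \approx -243.86$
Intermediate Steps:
$Q{\left(k \right)} = 64$ ($Q{\left(k \right)} = \left(5 + 3\right)^{2} = 8^{2} = 64$)
$Z{\left(H \right)} = H \left(-4 + \sqrt{-3 + H}\right)$
$- Z{\left(X{\left(Q{\left(3 \right)} \right)} \right)} = - 64 \left(-4 + \sqrt{-3 + 64}\right) = - 64 \left(-4 + \sqrt{61}\right) = - (-256 + 64 \sqrt{61}) = 256 - 64 \sqrt{61}$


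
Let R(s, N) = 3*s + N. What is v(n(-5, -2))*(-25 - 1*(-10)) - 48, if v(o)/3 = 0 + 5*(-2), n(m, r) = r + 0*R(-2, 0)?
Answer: 402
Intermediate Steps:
R(s, N) = N + 3*s
n(m, r) = r (n(m, r) = r + 0*(0 + 3*(-2)) = r + 0*(0 - 6) = r + 0*(-6) = r + 0 = r)
v(o) = -30 (v(o) = 3*(0 + 5*(-2)) = 3*(0 - 10) = 3*(-10) = -30)
v(n(-5, -2))*(-25 - 1*(-10)) - 48 = -30*(-25 - 1*(-10)) - 48 = -30*(-25 + 10) - 48 = -30*(-15) - 48 = 450 - 48 = 402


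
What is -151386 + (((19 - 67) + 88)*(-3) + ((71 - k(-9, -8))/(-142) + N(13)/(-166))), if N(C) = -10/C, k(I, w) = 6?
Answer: -23213515733/153218 ≈ -1.5151e+5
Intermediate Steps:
-151386 + (((19 - 67) + 88)*(-3) + ((71 - k(-9, -8))/(-142) + N(13)/(-166))) = -151386 + (((19 - 67) + 88)*(-3) + ((71 - 1*6)/(-142) - 10/13/(-166))) = -151386 + ((-48 + 88)*(-3) + ((71 - 6)*(-1/142) - 10*1/13*(-1/166))) = -151386 + (40*(-3) + (65*(-1/142) - 10/13*(-1/166))) = -151386 + (-120 + (-65/142 + 5/1079)) = -151386 + (-120 - 69425/153218) = -151386 - 18455585/153218 = -23213515733/153218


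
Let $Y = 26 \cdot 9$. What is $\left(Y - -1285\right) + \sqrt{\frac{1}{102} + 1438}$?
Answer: $1519 + \frac{\sqrt{14961054}}{102} \approx 1556.9$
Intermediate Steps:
$Y = 234$
$\left(Y - -1285\right) + \sqrt{\frac{1}{102} + 1438} = \left(234 - -1285\right) + \sqrt{\frac{1}{102} + 1438} = \left(234 + 1285\right) + \sqrt{\frac{1}{102} + 1438} = 1519 + \sqrt{\frac{146677}{102}} = 1519 + \frac{\sqrt{14961054}}{102}$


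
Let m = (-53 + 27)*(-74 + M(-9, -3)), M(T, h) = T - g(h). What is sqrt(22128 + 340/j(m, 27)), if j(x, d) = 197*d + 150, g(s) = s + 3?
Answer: 2*sqrt(165462369117)/5469 ≈ 148.76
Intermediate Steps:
g(s) = 3 + s
M(T, h) = -3 + T - h (M(T, h) = T - (3 + h) = T + (-3 - h) = -3 + T - h)
m = 2158 (m = (-53 + 27)*(-74 + (-3 - 9 - 1*(-3))) = -26*(-74 + (-3 - 9 + 3)) = -26*(-74 - 9) = -26*(-83) = 2158)
j(x, d) = 150 + 197*d
sqrt(22128 + 340/j(m, 27)) = sqrt(22128 + 340/(150 + 197*27)) = sqrt(22128 + 340/(150 + 5319)) = sqrt(22128 + 340/5469) = sqrt(121018372/5469) = 2*sqrt(165462369117)/5469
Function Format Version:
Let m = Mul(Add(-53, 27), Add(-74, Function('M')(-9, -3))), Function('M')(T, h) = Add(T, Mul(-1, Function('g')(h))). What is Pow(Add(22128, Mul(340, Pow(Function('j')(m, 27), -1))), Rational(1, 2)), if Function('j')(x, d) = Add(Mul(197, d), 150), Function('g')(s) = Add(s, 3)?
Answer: Mul(Rational(2, 5469), Pow(165462369117, Rational(1, 2))) ≈ 148.76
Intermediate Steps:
Function('g')(s) = Add(3, s)
Function('M')(T, h) = Add(-3, T, Mul(-1, h)) (Function('M')(T, h) = Add(T, Mul(-1, Add(3, h))) = Add(T, Add(-3, Mul(-1, h))) = Add(-3, T, Mul(-1, h)))
m = 2158 (m = Mul(Add(-53, 27), Add(-74, Add(-3, -9, Mul(-1, -3)))) = Mul(-26, Add(-74, Add(-3, -9, 3))) = Mul(-26, Add(-74, -9)) = Mul(-26, -83) = 2158)
Function('j')(x, d) = Add(150, Mul(197, d))
Pow(Add(22128, Mul(340, Pow(Function('j')(m, 27), -1))), Rational(1, 2)) = Pow(Add(22128, Mul(340, Pow(Add(150, Mul(197, 27)), -1))), Rational(1, 2)) = Pow(Add(22128, Mul(340, Pow(Add(150, 5319), -1))), Rational(1, 2)) = Pow(Add(22128, Mul(340, Pow(5469, -1))), Rational(1, 2)) = Pow(Add(22128, Mul(340, Rational(1, 5469))), Rational(1, 2)) = Pow(Add(22128, Rational(340, 5469)), Rational(1, 2)) = Pow(Rational(121018372, 5469), Rational(1, 2)) = Mul(Rational(2, 5469), Pow(165462369117, Rational(1, 2)))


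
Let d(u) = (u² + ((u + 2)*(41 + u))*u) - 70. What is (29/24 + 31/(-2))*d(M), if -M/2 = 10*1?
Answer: -451045/4 ≈ -1.1276e+5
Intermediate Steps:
M = -20 ≈ -20.000
d(u) = -70 + u² + u*(2 + u)*(41 + u) (d(u) = (u² + ((2 + u)*(41 + u))*u) - 70 = (u² + u*(2 + u)*(41 + u)) - 70 = -70 + u² + u*(2 + u)*(41 + u))
(29/24 + 31/(-2))*d(M) = (29/24 + 31/(-2))*(-70 + (-20)³ + 44*(-20)² + 82*(-20)) = (29*(1/24) + 31*(-½))*(-70 - 8000 + 44*400 - 1640) = (29/24 - 31/2)*(-70 - 8000 + 17600 - 1640) = -343/24*7890 = -451045/4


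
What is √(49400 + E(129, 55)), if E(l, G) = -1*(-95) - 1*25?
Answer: √49470 ≈ 222.42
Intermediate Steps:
E(l, G) = 70 (E(l, G) = 95 - 25 = 70)
√(49400 + E(129, 55)) = √(49400 + 70) = √49470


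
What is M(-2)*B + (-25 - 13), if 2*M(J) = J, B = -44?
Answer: 6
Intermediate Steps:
M(J) = J/2
M(-2)*B + (-25 - 13) = ((½)*(-2))*(-44) + (-25 - 13) = -1*(-44) - 38 = 44 - 38 = 6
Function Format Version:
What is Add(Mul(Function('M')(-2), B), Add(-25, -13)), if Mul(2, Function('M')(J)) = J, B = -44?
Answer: 6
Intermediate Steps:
Function('M')(J) = Mul(Rational(1, 2), J)
Add(Mul(Function('M')(-2), B), Add(-25, -13)) = Add(Mul(Mul(Rational(1, 2), -2), -44), Add(-25, -13)) = Add(Mul(-1, -44), -38) = Add(44, -38) = 6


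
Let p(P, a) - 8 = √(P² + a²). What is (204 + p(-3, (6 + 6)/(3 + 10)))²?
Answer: 7597201/169 + 1272*√185/13 ≈ 46285.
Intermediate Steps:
p(P, a) = 8 + √(P² + a²)
(204 + p(-3, (6 + 6)/(3 + 10)))² = (204 + (8 + √((-3)² + ((6 + 6)/(3 + 10))²)))² = (204 + (8 + √(9 + (12/13)²)))² = (204 + (8 + √(9 + 144/169)))² = (204 + (8 + √(1665/169)))² = (204 + (8 + 3*√185/13))² = (212 + 3*√185/13)²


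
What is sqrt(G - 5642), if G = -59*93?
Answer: I*sqrt(11129) ≈ 105.49*I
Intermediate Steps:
G = -5487
sqrt(G - 5642) = sqrt(-5487 - 5642) = sqrt(-11129) = I*sqrt(11129)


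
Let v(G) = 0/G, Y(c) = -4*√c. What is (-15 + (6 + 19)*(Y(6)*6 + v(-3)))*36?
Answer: -540 - 21600*√6 ≈ -53449.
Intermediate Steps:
v(G) = 0
(-15 + (6 + 19)*(Y(6)*6 + v(-3)))*36 = (-15 + (6 + 19)*(-4*√6*6 + 0))*36 = (-15 + 25*(-24*√6 + 0))*36 = (-15 + 25*(-24*√6))*36 = (-15 - 600*√6)*36 = -540 - 21600*√6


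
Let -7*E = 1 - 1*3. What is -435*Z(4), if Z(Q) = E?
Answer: -870/7 ≈ -124.29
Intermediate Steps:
E = 2/7 (E = -(1 - 1*3)/7 = -(1 - 3)/7 = -⅐*(-2) = 2/7 ≈ 0.28571)
Z(Q) = 2/7
-435*Z(4) = -435*2/7 = -870/7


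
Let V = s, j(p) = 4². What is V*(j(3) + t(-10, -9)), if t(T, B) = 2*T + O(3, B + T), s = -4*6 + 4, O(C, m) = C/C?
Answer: 60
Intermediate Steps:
O(C, m) = 1
s = -20 (s = -24 + 4 = -20)
t(T, B) = 1 + 2*T (t(T, B) = 2*T + 1 = 1 + 2*T)
j(p) = 16
V = -20
V*(j(3) + t(-10, -9)) = -20*(16 + (1 + 2*(-10))) = -20*(16 + (1 - 20)) = -20*(16 - 19) = -20*(-3) = 60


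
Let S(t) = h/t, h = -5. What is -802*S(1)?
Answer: 4010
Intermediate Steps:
S(t) = -5/t
-802*S(1) = -(-4010)/1 = -(-4010) = -802*(-5) = 4010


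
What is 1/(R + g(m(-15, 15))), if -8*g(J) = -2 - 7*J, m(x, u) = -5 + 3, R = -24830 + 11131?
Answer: -2/27401 ≈ -7.2990e-5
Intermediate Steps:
R = -13699
m(x, u) = -2
g(J) = ¼ + 7*J/8 (g(J) = -(-2 - 7*J)/8 = ¼ + 7*J/8)
1/(R + g(m(-15, 15))) = 1/(-13699 + (¼ + (7/8)*(-2))) = 1/(-13699 + (¼ - 7/4)) = 1/(-13699 - 3/2) = 1/(-27401/2) = -2/27401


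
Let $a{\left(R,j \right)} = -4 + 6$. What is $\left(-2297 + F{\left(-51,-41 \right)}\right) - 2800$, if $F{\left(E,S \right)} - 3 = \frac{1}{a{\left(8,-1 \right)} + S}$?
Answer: $- \frac{198667}{39} \approx -5094.0$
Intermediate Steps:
$a{\left(R,j \right)} = 2$
$F{\left(E,S \right)} = 3 + \frac{1}{2 + S}$
$\left(-2297 + F{\left(-51,-41 \right)}\right) - 2800 = \left(-2297 + \frac{7 + 3 \left(-41\right)}{2 - 41}\right) - 2800 = \left(-2297 + \frac{7 - 123}{-39}\right) - 2800 = \left(-2297 - - \frac{116}{39}\right) - 2800 = \left(-2297 + \frac{116}{39}\right) - 2800 = - \frac{89467}{39} - 2800 = - \frac{198667}{39}$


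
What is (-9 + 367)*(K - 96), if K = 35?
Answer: -21838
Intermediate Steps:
(-9 + 367)*(K - 96) = (-9 + 367)*(35 - 96) = 358*(-61) = -21838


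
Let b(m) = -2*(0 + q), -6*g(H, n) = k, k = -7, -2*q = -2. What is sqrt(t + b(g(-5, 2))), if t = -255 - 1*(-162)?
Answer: I*sqrt(95) ≈ 9.7468*I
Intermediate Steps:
q = 1 (q = -1/2*(-2) = 1)
t = -93 (t = -255 + 162 = -93)
g(H, n) = 7/6 (g(H, n) = -1/6*(-7) = 7/6)
b(m) = -2 (b(m) = -2*(0 + 1) = -2*1 = -2)
sqrt(t + b(g(-5, 2))) = sqrt(-93 - 2) = sqrt(-95) = I*sqrt(95)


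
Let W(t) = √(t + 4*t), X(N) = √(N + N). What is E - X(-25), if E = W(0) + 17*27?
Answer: 459 - 5*I*√2 ≈ 459.0 - 7.0711*I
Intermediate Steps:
X(N) = √2*√N (X(N) = √(2*N) = √2*√N)
W(t) = √5*√t (W(t) = √(5*t) = √5*√t)
E = 459 (E = √5*√0 + 17*27 = √5*0 + 459 = 0 + 459 = 459)
E - X(-25) = 459 - √2*√(-25) = 459 - √2*5*I = 459 - 5*I*√2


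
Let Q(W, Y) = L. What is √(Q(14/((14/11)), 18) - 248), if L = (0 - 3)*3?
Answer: I*√257 ≈ 16.031*I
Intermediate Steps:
L = -9 (L = -3*3 = -9)
Q(W, Y) = -9
√(Q(14/((14/11)), 18) - 248) = √(-9 - 248) = √(-257) = I*√257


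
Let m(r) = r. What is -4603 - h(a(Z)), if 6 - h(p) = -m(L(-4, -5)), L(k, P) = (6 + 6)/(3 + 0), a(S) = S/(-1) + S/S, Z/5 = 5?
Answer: -4613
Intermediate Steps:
Z = 25 (Z = 5*5 = 25)
a(S) = 1 - S (a(S) = S*(-1) + 1 = -S + 1 = 1 - S)
L(k, P) = 4 (L(k, P) = 12/3 = 12*(⅓) = 4)
h(p) = 10 (h(p) = 6 - (-1)*4 = 6 - 1*(-4) = 6 + 4 = 10)
-4603 - h(a(Z)) = -4603 - 1*10 = -4603 - 10 = -4613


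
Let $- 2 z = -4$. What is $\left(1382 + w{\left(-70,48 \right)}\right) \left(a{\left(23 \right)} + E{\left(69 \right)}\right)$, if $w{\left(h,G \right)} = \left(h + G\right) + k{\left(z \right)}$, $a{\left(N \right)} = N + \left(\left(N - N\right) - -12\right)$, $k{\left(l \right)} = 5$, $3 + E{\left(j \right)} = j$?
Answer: $137865$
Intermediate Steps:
$z = 2$ ($z = \left(- \frac{1}{2}\right) \left(-4\right) = 2$)
$E{\left(j \right)} = -3 + j$
$a{\left(N \right)} = 12 + N$ ($a{\left(N \right)} = N + \left(0 + 12\right) = N + 12 = 12 + N$)
$w{\left(h,G \right)} = 5 + G + h$ ($w{\left(h,G \right)} = \left(h + G\right) + 5 = \left(G + h\right) + 5 = 5 + G + h$)
$\left(1382 + w{\left(-70,48 \right)}\right) \left(a{\left(23 \right)} + E{\left(69 \right)}\right) = \left(1382 + \left(5 + 48 - 70\right)\right) \left(\left(12 + 23\right) + \left(-3 + 69\right)\right) = \left(1382 - 17\right) \left(35 + 66\right) = 1365 \cdot 101 = 137865$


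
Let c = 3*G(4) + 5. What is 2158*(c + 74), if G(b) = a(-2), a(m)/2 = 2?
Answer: 196378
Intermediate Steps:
a(m) = 4 (a(m) = 2*2 = 4)
G(b) = 4
c = 17 (c = 3*4 + 5 = 12 + 5 = 17)
2158*(c + 74) = 2158*(17 + 74) = 2158*91 = 196378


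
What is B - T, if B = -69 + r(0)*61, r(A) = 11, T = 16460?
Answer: -15858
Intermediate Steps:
B = 602 (B = -69 + 11*61 = -69 + 671 = 602)
B - T = 602 - 1*16460 = 602 - 16460 = -15858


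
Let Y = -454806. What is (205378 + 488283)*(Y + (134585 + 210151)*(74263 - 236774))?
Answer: -38861557665888222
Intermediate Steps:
(205378 + 488283)*(Y + (134585 + 210151)*(74263 - 236774)) = (205378 + 488283)*(-454806 + (134585 + 210151)*(74263 - 236774)) = 693661*(-454806 + 344736*(-162511)) = 693661*(-454806 - 56023392096) = 693661*(-56023846902) = -38861557665888222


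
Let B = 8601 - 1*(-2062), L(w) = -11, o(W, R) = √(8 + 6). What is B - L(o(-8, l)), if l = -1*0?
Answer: 10674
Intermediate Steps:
l = 0
o(W, R) = √14
B = 10663 (B = 8601 + 2062 = 10663)
B - L(o(-8, l)) = 10663 - 1*(-11) = 10663 + 11 = 10674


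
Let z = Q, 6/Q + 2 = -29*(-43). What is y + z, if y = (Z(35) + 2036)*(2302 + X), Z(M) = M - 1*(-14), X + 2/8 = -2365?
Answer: -218914567/1660 ≈ -1.3188e+5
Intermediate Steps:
X = -9461/4 (X = -¼ - 2365 = -9461/4 ≈ -2365.3)
Q = 2/415 (Q = 6/(-2 - 29*(-43)) = 6/(-2 + 1247) = 6/1245 = 6*(1/1245) = 2/415 ≈ 0.0048193)
Z(M) = 14 + M (Z(M) = M + 14 = 14 + M)
y = -527505/4 (y = ((14 + 35) + 2036)*(2302 - 9461/4) = (49 + 2036)*(-253/4) = 2085*(-253/4) = -527505/4 ≈ -1.3188e+5)
z = 2/415 ≈ 0.0048193
y + z = -527505/4 + 2/415 = -218914567/1660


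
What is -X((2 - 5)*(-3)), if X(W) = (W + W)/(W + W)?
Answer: -1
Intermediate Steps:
X(W) = 1 (X(W) = (2*W)/((2*W)) = (2*W)*(1/(2*W)) = 1)
-X((2 - 5)*(-3)) = -1*1 = -1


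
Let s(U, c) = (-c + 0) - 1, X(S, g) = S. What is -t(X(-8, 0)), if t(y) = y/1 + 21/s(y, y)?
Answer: 5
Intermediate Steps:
s(U, c) = -1 - c (s(U, c) = -c - 1 = -1 - c)
t(y) = y + 21/(-1 - y) (t(y) = y/1 + 21/(-1 - y) = y*1 + 21/(-1 - y) = y + 21/(-1 - y))
-t(X(-8, 0)) = -(-21 - 8*(1 - 8))/(1 - 8) = -(-21 - 8*(-7))/(-7) = -(-1)*(-21 + 56)/7 = -(-1)*35/7 = -1*(-5) = 5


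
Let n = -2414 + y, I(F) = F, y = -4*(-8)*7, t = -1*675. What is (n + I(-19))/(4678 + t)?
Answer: -2209/4003 ≈ -0.55184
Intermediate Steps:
t = -675
y = 224 (y = 32*7 = 224)
n = -2190 (n = -2414 + 224 = -2190)
(n + I(-19))/(4678 + t) = (-2190 - 19)/(4678 - 675) = -2209/4003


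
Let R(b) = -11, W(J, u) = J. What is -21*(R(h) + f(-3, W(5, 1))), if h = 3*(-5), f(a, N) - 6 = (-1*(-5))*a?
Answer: 420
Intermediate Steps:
f(a, N) = 6 + 5*a (f(a, N) = 6 + (-1*(-5))*a = 6 + 5*a)
h = -15
-21*(R(h) + f(-3, W(5, 1))) = -21*(-11 + (6 + 5*(-3))) = -21*(-11 + (6 - 15)) = -21*(-11 - 9) = -21*(-20) = 420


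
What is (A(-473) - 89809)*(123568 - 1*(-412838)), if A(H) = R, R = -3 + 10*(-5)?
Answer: -48202515972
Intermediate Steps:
R = -53 (R = -3 - 50 = -53)
A(H) = -53
(A(-473) - 89809)*(123568 - 1*(-412838)) = (-53 - 89809)*(123568 - 1*(-412838)) = -89862*(123568 + 412838) = -89862*536406 = -48202515972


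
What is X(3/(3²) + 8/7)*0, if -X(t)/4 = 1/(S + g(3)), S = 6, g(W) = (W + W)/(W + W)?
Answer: 0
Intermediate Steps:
g(W) = 1 (g(W) = (2*W)/((2*W)) = (2*W)*(1/(2*W)) = 1)
X(t) = -4/7 (X(t) = -4/(6 + 1) = -4/7)
X(3/(3²) + 8/7)*0 = -4/7*0 = 0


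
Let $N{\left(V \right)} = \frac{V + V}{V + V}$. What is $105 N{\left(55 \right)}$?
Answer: $105$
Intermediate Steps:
$N{\left(V \right)} = 1$ ($N{\left(V \right)} = \frac{2 V}{2 V} = 2 V \frac{1}{2 V} = 1$)
$105 N{\left(55 \right)} = 105 \cdot 1 = 105$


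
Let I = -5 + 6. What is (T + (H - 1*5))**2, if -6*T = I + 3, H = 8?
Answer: 49/9 ≈ 5.4444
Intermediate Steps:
I = 1
T = -2/3 (T = -(1 + 3)/6 = -1/6*4 = -2/3 ≈ -0.66667)
(T + (H - 1*5))**2 = (-2/3 + (8 - 1*5))**2 = (-2/3 + (8 - 5))**2 = (-2/3 + 3)**2 = (7/3)**2 = 49/9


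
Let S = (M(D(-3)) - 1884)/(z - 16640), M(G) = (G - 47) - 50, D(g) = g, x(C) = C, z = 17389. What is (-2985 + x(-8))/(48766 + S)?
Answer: -2241757/36523750 ≈ -0.061378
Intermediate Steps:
M(G) = -97 + G (M(G) = (-47 + G) - 50 = -97 + G)
S = -1984/749 (S = ((-97 - 3) - 1884)/(17389 - 16640) = (-100 - 1884)/749 = -1984*1/749 = -1984/749 ≈ -2.6489)
(-2985 + x(-8))/(48766 + S) = (-2985 - 8)/(48766 - 1984/749) = -2993/36523750/749 = -2993*749/36523750 = -2241757/36523750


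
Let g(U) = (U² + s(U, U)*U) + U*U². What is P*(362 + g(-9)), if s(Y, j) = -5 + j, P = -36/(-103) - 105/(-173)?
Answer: -2726880/17819 ≈ -153.03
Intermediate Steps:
P = 17043/17819 (P = -36*(-1/103) - 105*(-1/173) = 36/103 + 105/173 = 17043/17819 ≈ 0.95645)
g(U) = U² + U³ + U*(-5 + U) (g(U) = (U² + (-5 + U)*U) + U*U² = (U² + U*(-5 + U)) + U³ = U² + U³ + U*(-5 + U))
P*(362 + g(-9)) = 17043*(362 - 9*(-5 + (-9)² + 2*(-9)))/17819 = 17043*(362 - 9*(-5 + 81 - 18))/17819 = 17043*(362 - 9*58)/17819 = 17043*(362 - 522)/17819 = (17043/17819)*(-160) = -2726880/17819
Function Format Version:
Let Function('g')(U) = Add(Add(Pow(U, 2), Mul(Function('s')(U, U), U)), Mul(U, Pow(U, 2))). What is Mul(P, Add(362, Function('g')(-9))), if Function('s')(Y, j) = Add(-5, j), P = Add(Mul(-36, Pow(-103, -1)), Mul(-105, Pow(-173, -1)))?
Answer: Rational(-2726880, 17819) ≈ -153.03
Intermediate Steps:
P = Rational(17043, 17819) (P = Add(Mul(-36, Rational(-1, 103)), Mul(-105, Rational(-1, 173))) = Add(Rational(36, 103), Rational(105, 173)) = Rational(17043, 17819) ≈ 0.95645)
Function('g')(U) = Add(Pow(U, 2), Pow(U, 3), Mul(U, Add(-5, U))) (Function('g')(U) = Add(Add(Pow(U, 2), Mul(Add(-5, U), U)), Mul(U, Pow(U, 2))) = Add(Add(Pow(U, 2), Mul(U, Add(-5, U))), Pow(U, 3)) = Add(Pow(U, 2), Pow(U, 3), Mul(U, Add(-5, U))))
Mul(P, Add(362, Function('g')(-9))) = Mul(Rational(17043, 17819), Add(362, Mul(-9, Add(-5, Pow(-9, 2), Mul(2, -9))))) = Mul(Rational(17043, 17819), Add(362, Mul(-9, Add(-5, 81, -18)))) = Mul(Rational(17043, 17819), Add(362, Mul(-9, 58))) = Mul(Rational(17043, 17819), Add(362, -522)) = Mul(Rational(17043, 17819), -160) = Rational(-2726880, 17819)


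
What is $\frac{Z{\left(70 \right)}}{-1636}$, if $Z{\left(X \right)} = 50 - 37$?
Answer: $- \frac{13}{1636} \approx -0.0079462$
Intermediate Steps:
$Z{\left(X \right)} = 13$
$\frac{Z{\left(70 \right)}}{-1636} = \frac{13}{-1636} = 13 \left(- \frac{1}{1636}\right) = - \frac{13}{1636}$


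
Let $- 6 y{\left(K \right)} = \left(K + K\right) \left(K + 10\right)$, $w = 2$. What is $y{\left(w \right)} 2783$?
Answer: $-22264$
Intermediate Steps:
$y{\left(K \right)} = - \frac{K \left(10 + K\right)}{3}$ ($y{\left(K \right)} = - \frac{\left(K + K\right) \left(K + 10\right)}{6} = - \frac{2 K \left(10 + K\right)}{6} = - \frac{K \left(10 + K\right)}{3}$)
$y{\left(w \right)} 2783 = \left(- \frac{1}{3}\right) 2 \left(10 + 2\right) 2783 = \left(- \frac{1}{3}\right) 2 \cdot 12 \cdot 2783 = \left(-8\right) 2783 = -22264$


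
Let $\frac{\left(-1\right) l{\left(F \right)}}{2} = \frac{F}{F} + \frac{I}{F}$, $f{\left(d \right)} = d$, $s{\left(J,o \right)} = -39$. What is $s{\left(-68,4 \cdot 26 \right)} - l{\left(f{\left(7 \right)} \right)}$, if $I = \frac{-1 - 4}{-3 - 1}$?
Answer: $- \frac{513}{14} \approx -36.643$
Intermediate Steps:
$I = \frac{5}{4}$ ($I = - \frac{5}{-4} = \left(-5\right) \left(- \frac{1}{4}\right) = \frac{5}{4} \approx 1.25$)
$l{\left(F \right)} = -2 - \frac{5}{2 F}$ ($l{\left(F \right)} = - 2 \left(\frac{F}{F} + \frac{5}{4 F}\right) = - 2 \left(1 + \frac{5}{4 F}\right) = -2 - \frac{5}{2 F}$)
$s{\left(-68,4 \cdot 26 \right)} - l{\left(f{\left(7 \right)} \right)} = -39 - \left(-2 - \frac{5}{2 \cdot 7}\right) = -39 - \left(-2 - \frac{5}{14}\right) = -39 - - \frac{33}{14} = -39 + \frac{33}{14} = - \frac{513}{14}$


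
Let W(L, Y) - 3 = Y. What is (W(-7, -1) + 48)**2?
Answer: 2500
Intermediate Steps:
W(L, Y) = 3 + Y
(W(-7, -1) + 48)**2 = ((3 - 1) + 48)**2 = (2 + 48)**2 = 50**2 = 2500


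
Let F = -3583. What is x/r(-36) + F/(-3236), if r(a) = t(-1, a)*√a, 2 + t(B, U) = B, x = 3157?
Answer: 3583/3236 + 3157*I/18 ≈ 1.1072 + 175.39*I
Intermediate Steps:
t(B, U) = -2 + B
r(a) = -3*√a (r(a) = (-2 - 1)*√a = -3*√a)
x/r(-36) + F/(-3236) = 3157/((-18*I)) - 3583/(-3236) = 3157/((-18*I)) - 3583*(-1/3236) = 3157/((-18*I)) + 3583/3236 = 3157*(I/18) + 3583/3236 = 3157*I/18 + 3583/3236 = 3583/3236 + 3157*I/18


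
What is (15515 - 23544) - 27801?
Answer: -35830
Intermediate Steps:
(15515 - 23544) - 27801 = -8029 - 27801 = -35830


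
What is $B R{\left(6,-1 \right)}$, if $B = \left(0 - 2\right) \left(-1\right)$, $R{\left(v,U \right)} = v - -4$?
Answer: $20$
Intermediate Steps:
$R{\left(v,U \right)} = 4 + v$ ($R{\left(v,U \right)} = v + 4 = 4 + v$)
$B = 2$ ($B = \left(-2\right) \left(-1\right) = 2$)
$B R{\left(6,-1 \right)} = 2 \left(4 + 6\right) = 2 \cdot 10 = 20$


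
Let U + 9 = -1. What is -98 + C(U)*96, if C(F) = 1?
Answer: -2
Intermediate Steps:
U = -10 (U = -9 - 1 = -10)
-98 + C(U)*96 = -98 + 1*96 = -98 + 96 = -2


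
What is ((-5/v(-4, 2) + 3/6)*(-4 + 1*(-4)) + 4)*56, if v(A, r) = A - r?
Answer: -1120/3 ≈ -373.33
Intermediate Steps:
((-5/v(-4, 2) + 3/6)*(-4 + 1*(-4)) + 4)*56 = ((-5/(-4 - 1*2) + 3/6)*(-4 + 1*(-4)) + 4)*56 = ((-5/(-4 - 2) + 3*(⅙))*(-4 - 4) + 4)*56 = ((-5/(-6) + ½)*(-8) + 4)*56 = ((-5*(-⅙) + ½)*(-8) + 4)*56 = ((⅚ + ½)*(-8) + 4)*56 = ((4/3)*(-8) + 4)*56 = (-32/3 + 4)*56 = -20/3*56 = -1120/3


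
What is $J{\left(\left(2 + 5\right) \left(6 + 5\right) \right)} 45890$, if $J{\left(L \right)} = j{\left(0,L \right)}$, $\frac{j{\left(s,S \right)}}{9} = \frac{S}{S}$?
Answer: $413010$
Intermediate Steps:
$j{\left(s,S \right)} = 9$ ($j{\left(s,S \right)} = 9 \frac{S}{S} = 9 \cdot 1 = 9$)
$J{\left(L \right)} = 9$
$J{\left(\left(2 + 5\right) \left(6 + 5\right) \right)} 45890 = 9 \cdot 45890 = 413010$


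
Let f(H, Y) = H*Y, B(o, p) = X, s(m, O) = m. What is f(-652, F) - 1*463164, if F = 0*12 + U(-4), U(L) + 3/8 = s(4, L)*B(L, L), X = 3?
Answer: -941487/2 ≈ -4.7074e+5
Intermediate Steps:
B(o, p) = 3
U(L) = 93/8 (U(L) = -3/8 + 4*3 = -3/8 + 12 = 93/8)
F = 93/8 (F = 0*12 + 93/8 = 0 + 93/8 = 93/8 ≈ 11.625)
f(-652, F) - 1*463164 = -652*93/8 - 1*463164 = -15159/2 - 463164 = -941487/2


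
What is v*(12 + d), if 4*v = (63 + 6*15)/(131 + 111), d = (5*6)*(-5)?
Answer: -10557/484 ≈ -21.812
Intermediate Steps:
d = -150 (d = 30*(-5) = -150)
v = 153/968 (v = ((63 + 6*15)/(131 + 111))/4 = ((63 + 90)/242)/4 = (153*(1/242))/4 = (¼)*(153/242) = 153/968 ≈ 0.15806)
v*(12 + d) = 153*(12 - 150)/968 = (153/968)*(-138) = -10557/484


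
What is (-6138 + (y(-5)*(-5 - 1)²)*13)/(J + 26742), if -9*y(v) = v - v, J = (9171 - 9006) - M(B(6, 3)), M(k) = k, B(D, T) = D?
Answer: -682/2989 ≈ -0.22817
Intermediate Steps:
J = 159 (J = (9171 - 9006) - 1*6 = 165 - 6 = 159)
y(v) = 0 (y(v) = -(v - v)/9 = -⅑*0 = 0)
(-6138 + (y(-5)*(-5 - 1)²)*13)/(J + 26742) = (-6138 + (0*(-5 - 1)²)*13)/(159 + 26742) = (-6138 + (0*(-6)²)*13)/26901 = (-6138 + (0*36)*13)*(1/26901) = (-6138 + 0*13)*(1/26901) = (-6138 + 0)*(1/26901) = -6138*1/26901 = -682/2989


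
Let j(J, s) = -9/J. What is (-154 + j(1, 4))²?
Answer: 26569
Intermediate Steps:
(-154 + j(1, 4))² = (-154 - 9/1)² = (-154 - 9*1)² = (-154 - 9)² = (-163)² = 26569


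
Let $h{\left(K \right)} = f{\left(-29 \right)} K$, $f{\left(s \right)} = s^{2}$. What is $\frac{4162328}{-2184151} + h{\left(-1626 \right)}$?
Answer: $- \frac{2986756393694}{2184151} \approx -1.3675 \cdot 10^{6}$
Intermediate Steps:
$h{\left(K \right)} = 841 K$ ($h{\left(K \right)} = \left(-29\right)^{2} K = 841 K$)
$\frac{4162328}{-2184151} + h{\left(-1626 \right)} = \frac{4162328}{-2184151} + 841 \left(-1626\right) = 4162328 \left(- \frac{1}{2184151}\right) - 1367466 = - \frac{4162328}{2184151} - 1367466 = - \frac{2986756393694}{2184151}$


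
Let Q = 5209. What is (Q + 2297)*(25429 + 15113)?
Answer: 304308252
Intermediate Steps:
(Q + 2297)*(25429 + 15113) = (5209 + 2297)*(25429 + 15113) = 7506*40542 = 304308252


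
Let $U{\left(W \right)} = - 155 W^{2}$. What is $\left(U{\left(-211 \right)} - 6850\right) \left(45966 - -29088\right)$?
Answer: $-518443385670$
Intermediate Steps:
$\left(U{\left(-211 \right)} - 6850\right) \left(45966 - -29088\right) = \left(- 155 \left(-211\right)^{2} - 6850\right) \left(45966 - -29088\right) = \left(\left(-155\right) 44521 - 6850\right) \left(45966 + 29088\right) = \left(-6900755 - 6850\right) 75054 = \left(-6907605\right) 75054 = -518443385670$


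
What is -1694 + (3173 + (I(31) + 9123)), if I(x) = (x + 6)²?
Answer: 11971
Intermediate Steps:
I(x) = (6 + x)²
-1694 + (3173 + (I(31) + 9123)) = -1694 + (3173 + ((6 + 31)² + 9123)) = -1694 + (3173 + (37² + 9123)) = -1694 + (3173 + (1369 + 9123)) = -1694 + (3173 + 10492) = -1694 + 13665 = 11971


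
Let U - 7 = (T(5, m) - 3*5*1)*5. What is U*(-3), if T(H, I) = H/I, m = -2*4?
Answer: 1707/8 ≈ 213.38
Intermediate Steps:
m = -8
U = -569/8 (U = 7 + (5/(-8) - 3*5*1)*5 = 7 + (5*(-⅛) - 15*1)*5 = 7 + (-5/8 - 15)*5 = 7 - 125/8*5 = 7 - 625/8 = -569/8 ≈ -71.125)
U*(-3) = -569/8*(-3) = 1707/8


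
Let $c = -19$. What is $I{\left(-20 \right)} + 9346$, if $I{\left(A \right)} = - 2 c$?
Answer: $9384$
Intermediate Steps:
$I{\left(A \right)} = 38$ ($I{\left(A \right)} = \left(-2\right) \left(-19\right) = 38$)
$I{\left(-20 \right)} + 9346 = 38 + 9346 = 9384$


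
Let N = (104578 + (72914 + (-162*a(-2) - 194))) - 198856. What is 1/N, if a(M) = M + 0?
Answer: -1/21234 ≈ -4.7094e-5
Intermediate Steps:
a(M) = M
N = -21234 (N = (104578 + (72914 + (-162*(-2) - 194))) - 198856 = (104578 + (72914 + (324 - 194))) - 198856 = (104578 + (72914 + 130)) - 198856 = (104578 + 73044) - 198856 = 177622 - 198856 = -21234)
1/N = 1/(-21234) = -1/21234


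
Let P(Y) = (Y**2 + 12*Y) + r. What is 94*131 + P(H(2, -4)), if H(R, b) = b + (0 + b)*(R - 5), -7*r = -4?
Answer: 87322/7 ≈ 12475.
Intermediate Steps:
r = 4/7 (r = -1/7*(-4) = 4/7 ≈ 0.57143)
H(R, b) = b + b*(-5 + R)
P(Y) = 4/7 + Y**2 + 12*Y (P(Y) = (Y**2 + 12*Y) + 4/7 = 4/7 + Y**2 + 12*Y)
94*131 + P(H(2, -4)) = 94*131 + (4/7 + (-4*(-4 + 2))**2 + 12*(-4*(-4 + 2))) = 12314 + (4/7 + (-4*(-2))**2 + 12*(-4*(-2))) = 12314 + (4/7 + 8**2 + 12*8) = 12314 + (4/7 + 64 + 96) = 12314 + 1124/7 = 87322/7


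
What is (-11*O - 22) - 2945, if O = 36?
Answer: -3363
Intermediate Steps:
(-11*O - 22) - 2945 = (-11*36 - 22) - 2945 = (-396 - 22) - 2945 = -418 - 2945 = -3363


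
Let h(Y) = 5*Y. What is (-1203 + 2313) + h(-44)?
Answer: 890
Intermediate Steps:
(-1203 + 2313) + h(-44) = (-1203 + 2313) + 5*(-44) = 1110 - 220 = 890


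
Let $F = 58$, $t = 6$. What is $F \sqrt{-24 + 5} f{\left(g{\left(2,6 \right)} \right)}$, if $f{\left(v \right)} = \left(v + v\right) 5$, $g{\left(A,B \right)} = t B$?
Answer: $20880 i \sqrt{19} \approx 91014.0 i$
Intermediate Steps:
$g{\left(A,B \right)} = 6 B$
$f{\left(v \right)} = 10 v$ ($f{\left(v \right)} = 2 v 5 = 10 v$)
$F \sqrt{-24 + 5} f{\left(g{\left(2,6 \right)} \right)} = 58 \sqrt{-24 + 5} \cdot 10 \cdot 6 \cdot 6 = 58 \sqrt{-19} \cdot 10 \cdot 36 = 58 i \sqrt{19} \cdot 360 = 20880 i \sqrt{19}$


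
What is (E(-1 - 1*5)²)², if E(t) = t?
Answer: 1296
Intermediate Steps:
(E(-1 - 1*5)²)² = ((-1 - 1*5)²)² = ((-1 - 5)²)² = ((-6)²)² = 36² = 1296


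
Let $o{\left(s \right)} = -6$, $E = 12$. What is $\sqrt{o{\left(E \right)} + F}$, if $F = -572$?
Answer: $17 i \sqrt{2} \approx 24.042 i$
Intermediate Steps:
$\sqrt{o{\left(E \right)} + F} = \sqrt{-6 - 572} = \sqrt{-578} = 17 i \sqrt{2}$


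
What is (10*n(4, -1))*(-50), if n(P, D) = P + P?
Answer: -4000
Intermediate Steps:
n(P, D) = 2*P
(10*n(4, -1))*(-50) = (10*(2*4))*(-50) = (10*8)*(-50) = 80*(-50) = -4000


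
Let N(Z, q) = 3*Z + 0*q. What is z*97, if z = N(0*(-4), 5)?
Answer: 0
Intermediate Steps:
N(Z, q) = 3*Z (N(Z, q) = 3*Z + 0 = 3*Z)
z = 0 (z = 3*(0*(-4)) = 3*0 = 0)
z*97 = 0*97 = 0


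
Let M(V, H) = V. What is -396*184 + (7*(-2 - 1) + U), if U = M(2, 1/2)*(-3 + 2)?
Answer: -72887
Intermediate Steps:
U = -2 (U = 2*(-3 + 2) = 2*(-1) = -2)
-396*184 + (7*(-2 - 1) + U) = -396*184 + (7*(-2 - 1) - 2) = -72864 + (7*(-3) - 2) = -72864 + (-21 - 2) = -72864 - 23 = -72887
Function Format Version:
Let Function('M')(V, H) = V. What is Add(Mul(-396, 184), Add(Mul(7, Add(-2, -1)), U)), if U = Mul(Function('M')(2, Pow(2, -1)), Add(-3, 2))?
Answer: -72887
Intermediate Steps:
U = -2 (U = Mul(2, Add(-3, 2)) = Mul(2, -1) = -2)
Add(Mul(-396, 184), Add(Mul(7, Add(-2, -1)), U)) = Add(Mul(-396, 184), Add(Mul(7, Add(-2, -1)), -2)) = Add(-72864, Add(Mul(7, -3), -2)) = Add(-72864, Add(-21, -2)) = Add(-72864, -23) = -72887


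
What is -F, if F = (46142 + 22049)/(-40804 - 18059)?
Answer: 68191/58863 ≈ 1.1585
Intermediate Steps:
F = -68191/58863 (F = 68191/(-58863) = 68191*(-1/58863) = -68191/58863 ≈ -1.1585)
-F = -1*(-68191/58863) = 68191/58863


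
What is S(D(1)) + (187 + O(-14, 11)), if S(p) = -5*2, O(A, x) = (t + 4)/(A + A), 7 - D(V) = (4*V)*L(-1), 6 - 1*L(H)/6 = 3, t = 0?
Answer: 1238/7 ≈ 176.86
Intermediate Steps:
L(H) = 18 (L(H) = 36 - 6*3 = 36 - 18 = 18)
D(V) = 7 - 72*V (D(V) = 7 - 4*V*18 = 7 - 72*V)
O(A, x) = 2/A (O(A, x) = (0 + 4)/(A + A) = 4/((2*A)) = 4*(1/(2*A)) = 2/A)
S(p) = -10
S(D(1)) + (187 + O(-14, 11)) = -10 + (187 + 2/(-14)) = -10 + (187 + 2*(-1/14)) = -10 + (187 - ⅐) = -10 + 1308/7 = 1238/7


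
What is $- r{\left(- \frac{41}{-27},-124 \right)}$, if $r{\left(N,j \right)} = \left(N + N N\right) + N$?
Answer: $- \frac{3895}{729} \approx -5.3429$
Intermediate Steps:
$r{\left(N,j \right)} = N^{2} + 2 N$ ($r{\left(N,j \right)} = \left(N + N^{2}\right) + N = N^{2} + 2 N$)
$- r{\left(- \frac{41}{-27},-124 \right)} = - - \frac{41}{-27} \left(2 - \frac{41}{-27}\right) = - \left(-41\right) \left(- \frac{1}{27}\right) \left(2 - - \frac{41}{27}\right) = - \frac{41 \left(2 + \frac{41}{27}\right)}{27} = - \frac{41 \cdot 95}{27 \cdot 27} = \left(-1\right) \frac{3895}{729} = - \frac{3895}{729}$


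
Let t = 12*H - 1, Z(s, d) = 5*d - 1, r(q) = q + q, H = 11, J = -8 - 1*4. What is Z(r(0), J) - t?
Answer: -192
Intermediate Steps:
J = -12 (J = -8 - 4 = -12)
r(q) = 2*q
Z(s, d) = -1 + 5*d
t = 131 (t = 12*11 - 1 = 132 - 1 = 131)
Z(r(0), J) - t = (-1 + 5*(-12)) - 1*131 = (-1 - 60) - 131 = -61 - 131 = -192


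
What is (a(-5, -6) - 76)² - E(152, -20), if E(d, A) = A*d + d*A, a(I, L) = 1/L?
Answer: 427729/36 ≈ 11881.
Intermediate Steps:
E(d, A) = 2*A*d (E(d, A) = A*d + A*d = 2*A*d)
(a(-5, -6) - 76)² - E(152, -20) = (1/(-6) - 76)² - 2*(-20)*152 = (-⅙ - 76)² - 1*(-6080) = (-457/6)² + 6080 = 208849/36 + 6080 = 427729/36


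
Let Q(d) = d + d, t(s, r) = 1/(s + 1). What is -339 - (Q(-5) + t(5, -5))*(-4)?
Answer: -1135/3 ≈ -378.33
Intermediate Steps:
t(s, r) = 1/(1 + s)
Q(d) = 2*d
-339 - (Q(-5) + t(5, -5))*(-4) = -339 - (2*(-5) + 1/(1 + 5))*(-4) = -339 - (-10 + 1/6)*(-4) = -339 - (-10 + ⅙)*(-4) = -339 - (-59)*(-4)/6 = -339 - 1*118/3 = -339 - 118/3 = -1135/3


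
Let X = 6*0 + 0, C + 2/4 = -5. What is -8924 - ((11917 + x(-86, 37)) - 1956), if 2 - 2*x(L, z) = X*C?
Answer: -18886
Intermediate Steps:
C = -11/2 (C = -½ - 5 = -11/2 ≈ -5.5000)
X = 0 (X = 0 + 0 = 0)
x(L, z) = 1 (x(L, z) = 1 - 0*(-11)/2 = 1 - ½*0 = 1 + 0 = 1)
-8924 - ((11917 + x(-86, 37)) - 1956) = -8924 - ((11917 + 1) - 1956) = -8924 - (11918 - 1956) = -8924 - 1*9962 = -8924 - 9962 = -18886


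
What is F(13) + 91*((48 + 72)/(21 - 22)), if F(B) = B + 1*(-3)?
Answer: -10910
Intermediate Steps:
F(B) = -3 + B (F(B) = B - 3 = -3 + B)
F(13) + 91*((48 + 72)/(21 - 22)) = (-3 + 13) + 91*((48 + 72)/(21 - 22)) = 10 + 91*(120/(-1)) = 10 + 91*(120*(-1)) = 10 + 91*(-120) = 10 - 10920 = -10910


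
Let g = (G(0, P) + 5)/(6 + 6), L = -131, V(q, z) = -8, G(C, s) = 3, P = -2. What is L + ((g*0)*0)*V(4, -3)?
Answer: -131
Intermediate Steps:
g = ⅔ (g = (3 + 5)/(6 + 6) = 8/12 = 8*(1/12) = ⅔ ≈ 0.66667)
L + ((g*0)*0)*V(4, -3) = -131 + (((⅔)*0)*0)*(-8) = -131 + (0*0)*(-8) = -131 + 0*(-8) = -131 + 0 = -131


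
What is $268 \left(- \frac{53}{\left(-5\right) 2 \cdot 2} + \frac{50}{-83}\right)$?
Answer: $\frac{227733}{415} \approx 548.75$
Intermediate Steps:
$268 \left(- \frac{53}{\left(-5\right) 2 \cdot 2} + \frac{50}{-83}\right) = 268 \left(- \frac{53}{\left(-10\right) 2} + 50 \left(- \frac{1}{83}\right)\right) = 268 \left(- \frac{53}{-20} - \frac{50}{83}\right) = 268 \left(\left(-53\right) \left(- \frac{1}{20}\right) - \frac{50}{83}\right) = 268 \left(\frac{53}{20} - \frac{50}{83}\right) = 268 \cdot \frac{3399}{1660} = \frac{227733}{415}$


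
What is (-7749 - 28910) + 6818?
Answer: -29841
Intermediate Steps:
(-7749 - 28910) + 6818 = -36659 + 6818 = -29841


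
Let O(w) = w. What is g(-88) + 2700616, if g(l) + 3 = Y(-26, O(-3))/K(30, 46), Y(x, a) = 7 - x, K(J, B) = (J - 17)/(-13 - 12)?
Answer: 35107144/13 ≈ 2.7005e+6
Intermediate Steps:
K(J, B) = 17/25 - J/25 (K(J, B) = (-17 + J)/(-25) = (-17 + J)*(-1/25) = 17/25 - J/25)
g(l) = -864/13 (g(l) = -3 + (7 - 1*(-26))/(17/25 - 1/25*30) = -3 + (7 + 26)/(17/25 - 6/5) = -3 + 33/(-13/25) = -3 + 33*(-25/13) = -3 - 825/13 = -864/13)
g(-88) + 2700616 = -864/13 + 2700616 = 35107144/13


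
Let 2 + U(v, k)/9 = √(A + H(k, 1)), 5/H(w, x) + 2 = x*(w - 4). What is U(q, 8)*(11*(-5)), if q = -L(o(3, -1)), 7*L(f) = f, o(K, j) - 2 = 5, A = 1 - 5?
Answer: 990 - 495*I*√6/2 ≈ 990.0 - 606.25*I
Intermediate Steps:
A = -4
o(K, j) = 7 (o(K, j) = 2 + 5 = 7)
L(f) = f/7
H(w, x) = 5/(-2 + x*(-4 + w)) (H(w, x) = 5/(-2 + x*(w - 4)) = 5/(-2 + x*(-4 + w)))
q = -1 (q = -7/7 = -1*1 = -1)
U(v, k) = -18 + 9*√(-4 + 5/(-6 + k)) (U(v, k) = -18 + 9*√(-4 + 5/(-2 - 4*1 + k*1)) = -18 + 9*√(-4 + 5/(-2 - 4 + k)) = -18 + 9*√(-4 + 5/(-6 + k)))
U(q, 8)*(11*(-5)) = (-18 + 9*√((29 - 4*8)/(-6 + 8)))*(11*(-5)) = (-18 + 9*√((29 - 32)/2))*(-55) = (-18 + 9*√((½)*(-3)))*(-55) = (-18 + 9*√(-3/2))*(-55) = (-18 + 9*(I*√6/2))*(-55) = (-18 + 9*I*√6/2)*(-55) = 990 - 495*I*√6/2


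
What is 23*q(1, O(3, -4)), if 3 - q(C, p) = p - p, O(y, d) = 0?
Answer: 69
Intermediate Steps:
q(C, p) = 3 (q(C, p) = 3 - (p - p) = 3 - 1*0 = 3 + 0 = 3)
23*q(1, O(3, -4)) = 23*3 = 69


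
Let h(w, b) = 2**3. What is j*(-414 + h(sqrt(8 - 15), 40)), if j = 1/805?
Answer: -58/115 ≈ -0.50435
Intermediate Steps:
j = 1/805 ≈ 0.0012422
h(w, b) = 8
j*(-414 + h(sqrt(8 - 15), 40)) = (-414 + 8)/805 = (1/805)*(-406) = -58/115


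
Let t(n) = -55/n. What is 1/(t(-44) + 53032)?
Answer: 4/212133 ≈ 1.8856e-5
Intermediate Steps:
1/(t(-44) + 53032) = 1/(-55/(-44) + 53032) = 1/(-55*(-1/44) + 53032) = 1/(5/4 + 53032) = 1/(212133/4) = 4/212133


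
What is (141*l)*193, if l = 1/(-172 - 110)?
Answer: -193/2 ≈ -96.500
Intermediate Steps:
l = -1/282 (l = 1/(-282) = -1/282 ≈ -0.0035461)
(141*l)*193 = (141*(-1/282))*193 = -½*193 = -193/2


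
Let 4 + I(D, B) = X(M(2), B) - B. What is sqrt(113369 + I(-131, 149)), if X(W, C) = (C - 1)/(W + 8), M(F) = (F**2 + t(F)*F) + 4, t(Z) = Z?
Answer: sqrt(2830585)/5 ≈ 336.49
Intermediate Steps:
M(F) = 4 + 2*F**2 (M(F) = (F**2 + F*F) + 4 = (F**2 + F**2) + 4 = 2*F**2 + 4 = 4 + 2*F**2)
X(W, C) = (-1 + C)/(8 + W)
I(D, B) = -81/20 - 19*B/20 (I(D, B) = -4 + ((-1 + B)/(8 + (4 + 2*2**2)) - B) = -4 + ((-1 + B)/(8 + (4 + 2*4)) - B) = -4 + ((-1 + B)/(8 + (4 + 8)) - B) = -4 + ((-1 + B)/(8 + 12) - B) = -4 + ((-1 + B)/20 - B) = -4 + ((-1/20 + B/20) - B) = -4 + (-1/20 - 19*B/20) = -81/20 - 19*B/20)
sqrt(113369 + I(-131, 149)) = sqrt(113369 + (-81/20 - 19/20*149)) = sqrt(113369 + (-81/20 - 2831/20)) = sqrt(113369 - 728/5) = sqrt(566117/5) = sqrt(2830585)/5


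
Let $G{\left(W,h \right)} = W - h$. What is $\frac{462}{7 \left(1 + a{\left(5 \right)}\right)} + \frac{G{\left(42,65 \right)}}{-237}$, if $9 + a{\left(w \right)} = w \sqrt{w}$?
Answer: $\frac{126539}{14457} + \frac{330 \sqrt{5}}{61} \approx 20.85$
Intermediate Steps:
$a{\left(w \right)} = -9 + w^{\frac{3}{2}}$ ($a{\left(w \right)} = -9 + w \sqrt{w} = -9 + w^{\frac{3}{2}}$)
$\frac{462}{7 \left(1 + a{\left(5 \right)}\right)} + \frac{G{\left(42,65 \right)}}{-237} = \frac{462}{7 \left(1 - \left(9 - 5^{\frac{3}{2}}\right)\right)} + \frac{42 - 65}{-237} = \frac{462}{7 \left(1 - \left(9 - 5 \sqrt{5}\right)\right)} + \left(42 - 65\right) \left(- \frac{1}{237}\right) = \frac{462}{7 \left(-8 + 5 \sqrt{5}\right)} - - \frac{23}{237} = \frac{462}{-56 + 35 \sqrt{5}} + \frac{23}{237} = \frac{23}{237} + \frac{462}{-56 + 35 \sqrt{5}}$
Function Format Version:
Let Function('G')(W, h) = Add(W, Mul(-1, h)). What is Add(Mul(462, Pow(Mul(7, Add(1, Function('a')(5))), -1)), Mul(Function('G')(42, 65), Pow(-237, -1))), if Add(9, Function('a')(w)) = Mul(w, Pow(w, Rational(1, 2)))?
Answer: Add(Rational(126539, 14457), Mul(Rational(330, 61), Pow(5, Rational(1, 2)))) ≈ 20.850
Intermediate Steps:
Function('a')(w) = Add(-9, Pow(w, Rational(3, 2))) (Function('a')(w) = Add(-9, Mul(w, Pow(w, Rational(1, 2)))) = Add(-9, Pow(w, Rational(3, 2))))
Add(Mul(462, Pow(Mul(7, Add(1, Function('a')(5))), -1)), Mul(Function('G')(42, 65), Pow(-237, -1))) = Add(Mul(462, Pow(Mul(7, Add(1, Add(-9, Pow(5, Rational(3, 2))))), -1)), Mul(Add(42, Mul(-1, 65)), Pow(-237, -1))) = Add(Mul(462, Pow(Mul(7, Add(1, Add(-9, Mul(5, Pow(5, Rational(1, 2)))))), -1)), Mul(Add(42, -65), Rational(-1, 237))) = Add(Mul(462, Pow(Mul(7, Add(-8, Mul(5, Pow(5, Rational(1, 2))))), -1)), Mul(-23, Rational(-1, 237))) = Add(Mul(462, Pow(Add(-56, Mul(35, Pow(5, Rational(1, 2)))), -1)), Rational(23, 237)) = Add(Rational(23, 237), Mul(462, Pow(Add(-56, Mul(35, Pow(5, Rational(1, 2)))), -1)))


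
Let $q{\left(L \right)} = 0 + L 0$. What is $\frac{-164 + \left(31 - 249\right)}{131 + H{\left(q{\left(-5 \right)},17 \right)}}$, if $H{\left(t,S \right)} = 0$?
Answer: $- \frac{382}{131} \approx -2.916$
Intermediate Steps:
$q{\left(L \right)} = 0$ ($q{\left(L \right)} = 0 + 0 = 0$)
$\frac{-164 + \left(31 - 249\right)}{131 + H{\left(q{\left(-5 \right)},17 \right)}} = \frac{-164 + \left(31 - 249\right)}{131 + 0} = \frac{-164 - 218}{131} = \left(-382\right) \frac{1}{131} = - \frac{382}{131}$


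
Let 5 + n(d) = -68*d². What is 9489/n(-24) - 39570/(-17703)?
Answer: 460697281/231159873 ≈ 1.9930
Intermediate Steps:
n(d) = -5 - 68*d²
9489/n(-24) - 39570/(-17703) = 9489/(-5 - 68*(-24)²) - 39570/(-17703) = 9489/(-5 - 68*576) - 39570*(-1/17703) = 9489/(-5 - 39168) + 13190/5901 = 9489/(-39173) + 13190/5901 = 9489*(-1/39173) + 13190/5901 = -9489/39173 + 13190/5901 = 460697281/231159873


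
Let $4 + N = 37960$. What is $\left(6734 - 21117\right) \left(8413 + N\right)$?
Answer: $-666925327$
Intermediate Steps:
$N = 37956$ ($N = -4 + 37960 = 37956$)
$\left(6734 - 21117\right) \left(8413 + N\right) = \left(6734 - 21117\right) \left(8413 + 37956\right) = \left(-14383\right) 46369 = -666925327$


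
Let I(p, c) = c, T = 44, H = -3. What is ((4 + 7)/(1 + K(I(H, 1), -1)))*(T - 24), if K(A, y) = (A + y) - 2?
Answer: -220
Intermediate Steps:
K(A, y) = -2 + A + y
((4 + 7)/(1 + K(I(H, 1), -1)))*(T - 24) = ((4 + 7)/(1 + (-2 + 1 - 1)))*(44 - 24) = (11/(1 - 2))*20 = (11/(-1))*20 = (11*(-1))*20 = -11*20 = -220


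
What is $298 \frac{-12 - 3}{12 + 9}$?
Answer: $- \frac{1490}{7} \approx -212.86$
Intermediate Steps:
$298 \frac{-12 - 3}{12 + 9} = 298 \left(- \frac{15}{21}\right) = 298 \left(\left(-15\right) \frac{1}{21}\right) = 298 \left(- \frac{5}{7}\right) = - \frac{1490}{7}$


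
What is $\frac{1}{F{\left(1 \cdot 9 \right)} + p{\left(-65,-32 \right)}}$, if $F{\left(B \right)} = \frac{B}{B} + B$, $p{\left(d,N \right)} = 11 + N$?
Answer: $- \frac{1}{11} \approx -0.090909$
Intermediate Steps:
$F{\left(B \right)} = 1 + B$
$\frac{1}{F{\left(1 \cdot 9 \right)} + p{\left(-65,-32 \right)}} = \frac{1}{\left(1 + 1 \cdot 9\right) + \left(11 - 32\right)} = \frac{1}{\left(1 + 9\right) - 21} = \frac{1}{10 - 21} = \frac{1}{-11} = - \frac{1}{11}$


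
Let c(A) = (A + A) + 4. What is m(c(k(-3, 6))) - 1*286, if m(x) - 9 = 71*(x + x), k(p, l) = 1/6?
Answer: 1015/3 ≈ 338.33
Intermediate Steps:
k(p, l) = ⅙
c(A) = 4 + 2*A (c(A) = 2*A + 4 = 4 + 2*A)
m(x) = 9 + 142*x (m(x) = 9 + 71*(x + x) = 9 + 71*(2*x) = 9 + 142*x)
m(c(k(-3, 6))) - 1*286 = (9 + 142*(4 + 2*(⅙))) - 1*286 = (9 + 142*(4 + ⅓)) - 286 = (9 + 142*(13/3)) - 286 = (9 + 1846/3) - 286 = 1873/3 - 286 = 1015/3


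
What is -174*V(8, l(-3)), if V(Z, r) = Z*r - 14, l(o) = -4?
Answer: 8004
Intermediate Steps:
V(Z, r) = -14 + Z*r
-174*V(8, l(-3)) = -174*(-14 + 8*(-4)) = -174*(-14 - 32) = -174*(-46) = 8004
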